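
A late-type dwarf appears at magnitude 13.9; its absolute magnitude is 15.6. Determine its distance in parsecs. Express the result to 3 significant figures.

d ≈ 4.57 pc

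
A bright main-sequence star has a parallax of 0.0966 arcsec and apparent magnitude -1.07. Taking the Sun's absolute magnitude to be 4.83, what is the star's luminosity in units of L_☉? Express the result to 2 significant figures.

L/L_☉ ≈ 250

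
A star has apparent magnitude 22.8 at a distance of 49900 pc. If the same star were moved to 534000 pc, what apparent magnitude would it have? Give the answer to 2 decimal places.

m ≈ 27.95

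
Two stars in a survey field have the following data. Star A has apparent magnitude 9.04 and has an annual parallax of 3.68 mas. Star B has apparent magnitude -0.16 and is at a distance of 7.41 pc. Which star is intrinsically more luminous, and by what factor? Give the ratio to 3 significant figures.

Star B is more luminous, by a factor of 3.56.

Star A: p = 3.68 mas = 3.68×10^-3″ → d = 1/p = 271.7 pc
Star A: M = m − 5 log₁₀ d + 5 = 9.04 − 5·2.4342 + 5 = 1.869
Star B: M = m − 5 log₁₀ d + 5 = -0.16 − 5·0.8698 + 5 = 0.491
ΔM = M_A − M_B = 1.869 − (0.491) = 1.378; smaller M is more luminous → Star B.
L ratio = 10^(0.4 |ΔM|) = 10^0.551 = 3.559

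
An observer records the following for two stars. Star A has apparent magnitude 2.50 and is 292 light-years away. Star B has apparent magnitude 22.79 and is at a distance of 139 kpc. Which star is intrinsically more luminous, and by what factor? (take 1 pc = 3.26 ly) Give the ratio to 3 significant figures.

Star A: d = 292 ly / 3.26 = 89.57 pc
Star A: M = m − 5 log₁₀ d + 5 = 2.50 − 5·1.9522 + 5 = -2.261
Star B: d = 139 kpc = 139000 pc
Star B: M = m − 5 log₁₀ d + 5 = 22.79 − 5·5.1430 + 5 = 2.075
ΔM = M_A − M_B = -2.261 − (2.075) = -4.336; smaller M is more luminous → Star A.
L ratio = 10^(0.4 |ΔM|) = 10^1.734 = 54.24

Star A is more luminous, by a factor of 54.2.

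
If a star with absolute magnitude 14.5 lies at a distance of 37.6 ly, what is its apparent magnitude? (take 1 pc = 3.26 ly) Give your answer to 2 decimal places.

m ≈ 14.81

d = 37.6 ly / 3.26 = 11.53 pc
m = M + 5 log₁₀ d − 5 = 14.5 + 5·1.0620 − 5 = 14.810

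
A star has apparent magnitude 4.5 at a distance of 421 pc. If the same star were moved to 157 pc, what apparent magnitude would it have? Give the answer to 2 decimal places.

Flux ∝ 1/d², so Δm = 5 log₁₀(d₂/d₁) = 5 log₁₀(157/421) = -2.142
m₂ = m₁ + Δm = 4.5 + (-2.142) = 2.358

m ≈ 2.36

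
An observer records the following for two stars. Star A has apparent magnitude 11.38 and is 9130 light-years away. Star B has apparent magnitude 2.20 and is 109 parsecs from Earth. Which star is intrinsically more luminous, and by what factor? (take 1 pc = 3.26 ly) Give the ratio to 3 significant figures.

Star B is more luminous, by a factor of 7.12.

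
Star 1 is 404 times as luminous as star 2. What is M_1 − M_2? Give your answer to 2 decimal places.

Pogson: ΔM = −2.5 log₁₀(ratio) = −2.5 log₁₀(404) = −2.5 × 2.6064 = -6.516
Star 1 is brighter, so it has the smaller magnitude: the difference is negative.

M_1 − M_2 ≈ -6.52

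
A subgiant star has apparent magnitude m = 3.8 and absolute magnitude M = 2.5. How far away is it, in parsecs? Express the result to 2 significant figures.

Distance modulus: m − M = 3.8 − (2.5) = 1.300
m − M = 5 log₁₀ d − 5
log₁₀ d = (m − M)/5 + 1 = 1.2600
d = 10^1.2600 = 18.20 pc

d ≈ 18 pc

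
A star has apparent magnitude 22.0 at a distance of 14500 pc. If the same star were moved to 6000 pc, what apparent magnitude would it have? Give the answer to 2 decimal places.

m ≈ 20.08

Flux ∝ 1/d², so Δm = 5 log₁₀(d₂/d₁) = 5 log₁₀(6000/14500) = -1.916
m₂ = m₁ + Δm = 22.0 + (-1.916) = 20.084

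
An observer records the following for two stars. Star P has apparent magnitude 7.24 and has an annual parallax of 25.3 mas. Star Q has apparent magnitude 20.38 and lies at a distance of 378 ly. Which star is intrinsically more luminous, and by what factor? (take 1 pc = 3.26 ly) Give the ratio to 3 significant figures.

Star P is more luminous, by a factor of 21000.

Star P: p = 25.3 mas = 0.0253″ → d = 1/p = 39.53 pc
Star P: M = m − 5 log₁₀ d + 5 = 7.24 − 5·1.5969 + 5 = 4.256
Star Q: d = 378 ly / 3.26 = 116.0 pc
Star Q: M = m − 5 log₁₀ d + 5 = 20.38 − 5·2.0643 + 5 = 15.059
ΔM = M_P − M_Q = 4.256 − (15.059) = -10.803; smaller M is more luminous → Star P.
L ratio = 10^(0.4 |ΔM|) = 10^4.321 = 20950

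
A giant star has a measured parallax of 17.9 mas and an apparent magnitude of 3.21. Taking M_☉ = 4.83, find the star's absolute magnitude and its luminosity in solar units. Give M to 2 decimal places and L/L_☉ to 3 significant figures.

M ≈ -0.53; L/L_☉ ≈ 139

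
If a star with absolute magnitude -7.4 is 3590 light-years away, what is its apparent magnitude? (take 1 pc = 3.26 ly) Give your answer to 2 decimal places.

m ≈ 2.81

d = 3590 ly / 3.26 = 1101 pc
m = M + 5 log₁₀ d − 5 = -7.4 + 5·3.0419 − 5 = 2.809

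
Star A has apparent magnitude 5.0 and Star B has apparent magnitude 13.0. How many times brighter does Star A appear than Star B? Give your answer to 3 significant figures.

Magnitude difference = -8.0
Flux ratio = 10^(−0.4 Δm) = 10^(−0.4 × -8.0) = 10^3.200 = 1585

1580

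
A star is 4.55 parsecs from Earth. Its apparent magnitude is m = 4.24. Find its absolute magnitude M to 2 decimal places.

5 log₁₀(d/10 pc) = 5 log₁₀(4.550) − 5 = -1.710
M = m − 5 log₁₀(d/10) = 4.24 + 1.710 = 5.950

M ≈ 5.95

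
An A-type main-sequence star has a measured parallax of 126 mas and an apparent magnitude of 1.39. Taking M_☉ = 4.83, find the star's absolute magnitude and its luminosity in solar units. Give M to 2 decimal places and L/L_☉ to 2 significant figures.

d = 1/p = 1000/126 mas = 7.937 pc
M = m − 5 log₁₀ d + 5 = 1.39 − 5·0.8996 + 5 = 1.892
M − M_☉ = 1.892 − 4.83 = -2.938
L/L_☉ = 10^(−0.4 × -2.938) = 14.97

M ≈ 1.89; L/L_☉ ≈ 15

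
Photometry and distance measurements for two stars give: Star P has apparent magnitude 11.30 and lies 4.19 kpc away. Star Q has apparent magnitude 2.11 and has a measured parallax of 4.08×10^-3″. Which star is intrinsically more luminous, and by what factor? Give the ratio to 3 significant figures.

Star P: d = 4.19 kpc = 4190 pc
Star P: M = m − 5 log₁₀ d + 5 = 11.30 − 5·3.6222 + 5 = -1.811
Star Q: d = 1/p = 1/4.08×10^-3″ = 245.1 pc
Star Q: M = m − 5 log₁₀ d + 5 = 2.11 − 5·2.3893 + 5 = -4.837
ΔM = M_P − M_Q = -1.811 − (-4.837) = 3.026; smaller M is more luminous → Star Q.
L ratio = 10^(0.4 |ΔM|) = 10^1.210 = 16.23

Star Q is more luminous, by a factor of 16.2.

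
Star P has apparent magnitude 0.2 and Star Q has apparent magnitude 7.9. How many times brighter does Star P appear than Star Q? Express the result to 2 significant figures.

1200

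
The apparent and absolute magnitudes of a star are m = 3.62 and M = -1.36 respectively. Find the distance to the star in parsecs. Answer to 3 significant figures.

Distance modulus: m − M = 3.62 − (-1.36) = 4.980
m − M = 5 log₁₀ d − 5
log₁₀ d = (m − M)/5 + 1 = 1.9960
d = 10^1.9960 = 99.08 pc

d ≈ 99.1 pc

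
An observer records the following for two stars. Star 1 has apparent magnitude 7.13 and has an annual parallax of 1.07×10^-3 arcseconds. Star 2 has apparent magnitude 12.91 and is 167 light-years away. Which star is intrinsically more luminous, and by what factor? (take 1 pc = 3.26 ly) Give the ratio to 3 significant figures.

Star 1: d = 1/p = 1/1.07×10^-3″ = 934.6 pc
Star 1: M = m − 5 log₁₀ d + 5 = 7.13 − 5·2.9706 + 5 = -2.723
Star 2: d = 167 ly / 3.26 = 51.23 pc
Star 2: M = m − 5 log₁₀ d + 5 = 12.91 − 5·1.7095 + 5 = 9.363
ΔM = M_1 − M_2 = -2.723 − (9.363) = -12.086; smaller M is more luminous → Star 1.
L ratio = 10^(0.4 |ΔM|) = 10^4.834 = 68270

Star 1 is more luminous, by a factor of 68300.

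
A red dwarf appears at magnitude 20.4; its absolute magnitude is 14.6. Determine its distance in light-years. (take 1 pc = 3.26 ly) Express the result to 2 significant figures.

μ = m − M = 5.800
m − M = 5 log₁₀ d − 5
log₁₀ d = (m − M)/5 + 1 = 2.1600
d = 10^2.1600 = 144.5 pc
= 471.2 ly

d ≈ 470 ly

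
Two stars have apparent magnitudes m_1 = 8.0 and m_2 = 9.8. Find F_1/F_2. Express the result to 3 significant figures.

Δm = 8.0 − (9.8) = -1.8
Flux ratio = 10^(−0.4 Δm) = 10^(−0.4 × -1.8) = 10^0.720 = 5.248

F_1/F_2 ≈ 5.25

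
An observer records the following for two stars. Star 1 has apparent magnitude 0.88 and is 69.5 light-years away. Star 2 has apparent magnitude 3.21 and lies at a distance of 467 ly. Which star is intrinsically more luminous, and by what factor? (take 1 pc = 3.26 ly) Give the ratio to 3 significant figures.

Star 2 is more luminous, by a factor of 5.28.

Star 1: d = 69.5 ly / 3.26 = 21.32 pc
Star 1: M = m − 5 log₁₀ d + 5 = 0.88 − 5·1.3288 + 5 = -0.764
Star 2: d = 467 ly / 3.26 = 143.3 pc
Star 2: M = m − 5 log₁₀ d + 5 = 3.21 − 5·2.1561 + 5 = -2.570
ΔM = M_1 − M_2 = -0.764 − (-2.570) = 1.807; smaller M is more luminous → Star 2.
L ratio = 10^(0.4 |ΔM|) = 10^0.723 = 5.280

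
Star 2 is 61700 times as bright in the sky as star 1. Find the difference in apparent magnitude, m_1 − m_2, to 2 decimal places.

Pogson: Δm = −2.5 log₁₀(ratio) = −2.5 log₁₀(61700) = −2.5 × 4.7903 = -11.976
Star 2 is brighter so has the smaller magnitude: m_1 − m_2 is positive.

m_1 − m_2 ≈ 11.98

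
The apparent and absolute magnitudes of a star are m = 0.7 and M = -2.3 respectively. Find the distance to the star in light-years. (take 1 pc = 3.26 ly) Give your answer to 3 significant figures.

d ≈ 130 ly

μ = m − M = 3.000
m − M = 5 log₁₀ d − 5
log₁₀ d = (m − M)/5 + 1 = 1.6000
d = 10^1.6000 = 39.81 pc
= 129.8 ly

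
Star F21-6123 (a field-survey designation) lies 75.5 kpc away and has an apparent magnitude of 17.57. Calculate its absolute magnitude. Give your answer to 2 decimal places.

M ≈ -1.82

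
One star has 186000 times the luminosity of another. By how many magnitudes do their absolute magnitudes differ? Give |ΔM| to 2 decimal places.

|ΔM| ≈ 13.17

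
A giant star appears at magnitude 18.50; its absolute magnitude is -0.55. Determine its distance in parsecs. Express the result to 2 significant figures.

μ = m − M = 19.050
m − M = 5 log₁₀ d − 5
log₁₀ d = (m − M)/5 + 1 = 4.8100
d = 10^4.8100 = 64570 pc

d ≈ 65000 pc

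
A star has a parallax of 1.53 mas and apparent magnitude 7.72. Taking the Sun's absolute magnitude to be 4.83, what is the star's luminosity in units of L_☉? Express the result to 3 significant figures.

d = 1/p = 1000/1.53 mas = 653.6 pc
M = m − 5 log₁₀ d + 5 = 7.72 − 5·2.8153 + 5 = -1.357
M − M_☉ = -1.357 − 4.83 = -6.187
L/L_☉ = 10^(−0.4 × -6.187) = 298.3

L/L_☉ ≈ 298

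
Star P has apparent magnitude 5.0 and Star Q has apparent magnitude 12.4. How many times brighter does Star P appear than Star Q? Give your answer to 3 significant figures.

912

Magnitude difference = -7.4
Flux ratio = 10^(−0.4 Δm) = 10^(−0.4 × -7.4) = 10^2.960 = 912.0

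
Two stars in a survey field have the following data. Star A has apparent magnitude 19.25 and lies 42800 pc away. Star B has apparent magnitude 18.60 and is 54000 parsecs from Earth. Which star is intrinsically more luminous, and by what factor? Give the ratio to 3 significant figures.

Star A: M = m − 5 log₁₀ d + 5 = 19.25 − 5·4.6314 + 5 = 1.093
Star B: M = m − 5 log₁₀ d + 5 = 18.60 − 5·4.7324 + 5 = -0.062
ΔM = M_A − M_B = 1.093 − (-0.062) = 1.155; smaller M is more luminous → Star B.
L ratio = 10^(0.4 |ΔM|) = 10^0.462 = 2.897

Star B is more luminous, by a factor of 2.90.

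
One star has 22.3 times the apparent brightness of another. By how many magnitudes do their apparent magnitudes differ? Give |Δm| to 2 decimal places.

|Δm| ≈ 3.37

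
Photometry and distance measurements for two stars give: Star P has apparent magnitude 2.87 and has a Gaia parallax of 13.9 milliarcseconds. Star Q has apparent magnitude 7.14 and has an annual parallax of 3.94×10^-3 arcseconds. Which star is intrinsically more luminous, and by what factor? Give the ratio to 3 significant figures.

Star P is more luminous, by a factor of 4.10.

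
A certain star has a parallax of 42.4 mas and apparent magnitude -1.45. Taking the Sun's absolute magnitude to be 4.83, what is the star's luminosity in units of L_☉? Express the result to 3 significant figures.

L/L_☉ ≈ 1810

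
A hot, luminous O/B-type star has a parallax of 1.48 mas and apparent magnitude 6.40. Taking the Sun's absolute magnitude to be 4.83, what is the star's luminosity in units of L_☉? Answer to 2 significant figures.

L/L_☉ ≈ 1100

d = 1/p = 1000/1.48 mas = 675.7 pc
M = m − 5 log₁₀ d + 5 = 6.40 − 5·2.8297 + 5 = -2.749
M − M_☉ = -2.749 − 4.83 = -7.579
L/L_☉ = 10^(−0.4 × -7.579) = 1075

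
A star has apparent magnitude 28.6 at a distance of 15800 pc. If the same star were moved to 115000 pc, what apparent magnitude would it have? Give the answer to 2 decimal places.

Flux ∝ 1/d², so Δm = 5 log₁₀(d₂/d₁) = 5 log₁₀(115000/15800) = 4.310
m₂ = m₁ + Δm = 28.6 + (4.310) = 32.910

m ≈ 32.91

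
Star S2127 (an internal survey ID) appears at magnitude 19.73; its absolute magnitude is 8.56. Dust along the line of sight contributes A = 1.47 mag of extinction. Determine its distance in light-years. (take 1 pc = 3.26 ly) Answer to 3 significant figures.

d ≈ 2840 ly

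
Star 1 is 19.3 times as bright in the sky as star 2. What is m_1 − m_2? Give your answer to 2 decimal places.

m_1 − m_2 ≈ -3.21

Pogson: Δm = −2.5 log₁₀(ratio) = −2.5 log₁₀(19.3) = −2.5 × 1.2856 = -3.214
Star 1 is brighter, so it has the smaller magnitude: the difference is negative.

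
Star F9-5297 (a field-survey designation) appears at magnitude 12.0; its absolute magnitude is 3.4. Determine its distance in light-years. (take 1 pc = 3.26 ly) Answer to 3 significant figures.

d ≈ 1710 ly

Distance modulus: m − M = 12.0 − (3.4) = 8.600
m − M = 5 log₁₀ d − 5
log₁₀ d = (m − M)/5 + 1 = 2.7200
d = 10^2.7200 = 524.8 pc
= 1711 ly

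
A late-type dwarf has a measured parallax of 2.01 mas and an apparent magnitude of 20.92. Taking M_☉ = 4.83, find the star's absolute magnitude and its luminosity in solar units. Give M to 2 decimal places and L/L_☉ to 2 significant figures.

d = 1/p = 1000/2.01 mas = 497.5 pc
M = m − 5 log₁₀ d + 5 = 20.92 − 5·2.6968 + 5 = 12.436
M − M_☉ = 12.436 − 4.83 = 7.606
L/L_☉ = 10^(−0.4 × 7.606) = 9.070×10^-4

M ≈ 12.44; L/L_☉ ≈ 9.1×10^-4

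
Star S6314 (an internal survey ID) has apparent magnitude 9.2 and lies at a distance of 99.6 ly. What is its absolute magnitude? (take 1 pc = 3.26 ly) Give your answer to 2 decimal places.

d = 99.6 ly / 3.26 = 30.55 pc
5 log₁₀(d/10 pc) = 5 log₁₀(30.55) − 5 = 2.425
M = m − 5 log₁₀(d/10) = 9.2 − 2.425 = 6.775

M ≈ 6.77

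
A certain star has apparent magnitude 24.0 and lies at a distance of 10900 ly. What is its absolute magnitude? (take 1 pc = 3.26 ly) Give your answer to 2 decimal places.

d = 10900 ly / 3.26 = 3344 pc
5 log₁₀(d/10 pc) = 5 log₁₀(3344) − 5 = 12.621
M = m − 5 log₁₀(d/10) = 24.0 − 12.621 = 11.379

M ≈ 11.38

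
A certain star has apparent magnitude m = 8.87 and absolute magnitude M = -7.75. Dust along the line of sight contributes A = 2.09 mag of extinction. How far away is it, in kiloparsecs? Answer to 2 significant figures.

m − M = 5 log₁₀(d/10 pc) + A  ⇒  8.87 − (-7.75) − 2.09 = 5 log₁₀(d/10)
14.530 = 5 log₁₀(d/10)
log₁₀ d = (m − M − A)/5 + 1 = 3.9060
d = 10^3.9060 = 8054 pc
= 8.054 kpc

d ≈ 8.1 kpc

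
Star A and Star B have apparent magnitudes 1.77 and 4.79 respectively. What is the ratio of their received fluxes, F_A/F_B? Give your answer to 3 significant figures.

Magnitude difference = -3.02
Flux ratio = 10^(−0.4 Δm) = 10^(−0.4 × -3.02) = 10^1.208 = 16.14

F_A/F_B ≈ 16.1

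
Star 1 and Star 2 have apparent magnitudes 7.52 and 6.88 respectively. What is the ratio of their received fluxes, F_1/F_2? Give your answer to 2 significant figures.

Δm = 7.52 − (6.88) = 0.64
Flux ratio = 10^(−0.4 Δm) = 10^(−0.4 × 0.64) = 10^-0.256 = 0.5546

F_1/F_2 ≈ 0.55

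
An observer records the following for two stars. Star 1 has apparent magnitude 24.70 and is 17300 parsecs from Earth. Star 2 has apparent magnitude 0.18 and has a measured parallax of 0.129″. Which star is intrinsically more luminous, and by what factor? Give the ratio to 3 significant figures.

Star 2 is more luminous, by a factor of 1290.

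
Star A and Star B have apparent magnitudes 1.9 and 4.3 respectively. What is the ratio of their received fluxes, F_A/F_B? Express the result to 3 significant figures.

Δm = 1.9 − (4.3) = -2.4
Flux ratio = 10^(−0.4 Δm) = 10^(−0.4 × -2.4) = 10^0.960 = 9.120

F_A/F_B ≈ 9.12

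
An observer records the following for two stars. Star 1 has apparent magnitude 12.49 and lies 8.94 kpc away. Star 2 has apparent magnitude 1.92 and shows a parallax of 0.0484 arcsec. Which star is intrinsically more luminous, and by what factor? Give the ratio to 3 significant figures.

Star 1: d = 8.94 kpc = 8940 pc
Star 1: M = m − 5 log₁₀ d + 5 = 12.49 − 5·3.9513 + 5 = -2.267
Star 2: d = 1/p = 1/0.0484″ = 20.66 pc
Star 2: M = m − 5 log₁₀ d + 5 = 1.92 − 5·1.3152 + 5 = 0.344
ΔM = M_1 − M_2 = -2.267 − (0.344) = -2.611; smaller M is more luminous → Star 1.
L ratio = 10^(0.4 |ΔM|) = 10^1.044 = 11.08

Star 1 is more luminous, by a factor of 11.1.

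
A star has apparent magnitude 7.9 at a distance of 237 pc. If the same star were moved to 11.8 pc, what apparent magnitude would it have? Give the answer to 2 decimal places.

m ≈ 1.39

Flux ∝ 1/d², so Δm = 5 log₁₀(d₂/d₁) = 5 log₁₀(11.8/237) = -6.514
m₂ = m₁ + Δm = 7.9 + (-6.514) = 1.386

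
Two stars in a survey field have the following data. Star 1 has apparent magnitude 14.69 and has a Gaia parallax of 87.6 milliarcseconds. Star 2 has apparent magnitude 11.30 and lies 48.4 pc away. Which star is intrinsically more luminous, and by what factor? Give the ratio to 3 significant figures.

Star 1: p = 87.6 mas = 0.0876″ → d = 1/p = 11.42 pc
Star 1: M = m − 5 log₁₀ d + 5 = 14.69 − 5·1.0575 + 5 = 14.403
Star 2: M = m − 5 log₁₀ d + 5 = 11.30 − 5·1.6848 + 5 = 7.876
ΔM = M_1 − M_2 = 14.403 − (7.876) = 6.527; smaller M is more luminous → Star 2.
L ratio = 10^(0.4 |ΔM|) = 10^2.611 = 408.0

Star 2 is more luminous, by a factor of 408.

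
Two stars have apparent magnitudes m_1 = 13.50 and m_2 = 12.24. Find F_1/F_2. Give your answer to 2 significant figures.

F_1/F_2 ≈ 0.31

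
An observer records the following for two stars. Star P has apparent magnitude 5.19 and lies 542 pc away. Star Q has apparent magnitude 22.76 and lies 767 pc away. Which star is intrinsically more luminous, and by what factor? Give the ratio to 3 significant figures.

Star P: M = m − 5 log₁₀ d + 5 = 5.19 − 5·2.7340 + 5 = -3.480
Star Q: M = m − 5 log₁₀ d + 5 = 22.76 − 5·2.8848 + 5 = 13.336
ΔM = M_P − M_Q = -3.480 − (13.336) = -16.816; smaller M is more luminous → Star P.
L ratio = 10^(0.4 |ΔM|) = 10^6.726 = 5.326×10^6

Star P is more luminous, by a factor of 5.33×10^6.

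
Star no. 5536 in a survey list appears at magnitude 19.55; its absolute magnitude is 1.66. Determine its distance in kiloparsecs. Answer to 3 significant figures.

μ = m − M = 17.890
m − M = 5 log₁₀ d − 5
log₁₀ d = (m − M)/5 + 1 = 4.5780
d = 10^4.5780 = 37840 pc
= 37.84 kpc

d ≈ 37.8 kpc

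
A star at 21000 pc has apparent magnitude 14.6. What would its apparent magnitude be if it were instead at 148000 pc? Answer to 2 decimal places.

Flux ∝ 1/d², so Δm = 5 log₁₀(d₂/d₁) = 5 log₁₀(148000/21000) = 4.240
m₂ = m₁ + Δm = 14.6 + (4.240) = 18.840

m ≈ 18.84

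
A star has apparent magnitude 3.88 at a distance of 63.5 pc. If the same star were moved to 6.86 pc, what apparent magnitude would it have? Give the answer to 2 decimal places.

m ≈ -0.95

Flux ∝ 1/d², so Δm = 5 log₁₀(d₂/d₁) = 5 log₁₀(6.86/63.5) = -4.832
m₂ = m₁ + Δm = 3.88 + (-4.832) = -0.952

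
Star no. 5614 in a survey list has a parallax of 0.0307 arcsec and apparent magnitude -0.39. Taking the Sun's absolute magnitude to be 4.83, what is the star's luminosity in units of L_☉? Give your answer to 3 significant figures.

d = 1/p = 1/0.0307″ = 32.57 pc
M = m − 5 log₁₀ d + 5 = -0.39 − 5·1.5129 + 5 = -2.954
M − M_☉ = -2.954 − 4.83 = -7.784
L/L_☉ = 10^(−0.4 × -7.784) = 1299

L/L_☉ ≈ 1300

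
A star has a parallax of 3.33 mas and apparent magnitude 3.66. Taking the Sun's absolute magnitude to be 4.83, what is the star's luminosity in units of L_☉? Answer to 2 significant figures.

d = 1/p = 1000/3.33 mas = 300.3 pc
M = m − 5 log₁₀ d + 5 = 3.66 − 5·2.4776 + 5 = -3.728
M − M_☉ = -3.728 − 4.83 = -8.558
L/L_☉ = 10^(−0.4 × -8.558) = 2649

L/L_☉ ≈ 2600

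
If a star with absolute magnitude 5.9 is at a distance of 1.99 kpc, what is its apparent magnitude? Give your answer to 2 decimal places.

m ≈ 17.39

d = 1.99 kpc = 1990 pc
m = M + 5 log₁₀ d − 5 = 5.9 + 5·3.2989 − 5 = 17.394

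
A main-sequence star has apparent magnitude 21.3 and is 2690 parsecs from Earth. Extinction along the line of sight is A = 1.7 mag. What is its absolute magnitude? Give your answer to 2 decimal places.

5 log₁₀(d/10 pc) = 5 log₁₀(2690) − 5 = 12.149
M = m − 5 log₁₀(d/10) − A = 21.3 − 12.149 − 1.7 = 7.451

M ≈ 7.45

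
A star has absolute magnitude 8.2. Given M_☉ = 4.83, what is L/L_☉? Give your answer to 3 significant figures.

L/L_☉ ≈ 0.0449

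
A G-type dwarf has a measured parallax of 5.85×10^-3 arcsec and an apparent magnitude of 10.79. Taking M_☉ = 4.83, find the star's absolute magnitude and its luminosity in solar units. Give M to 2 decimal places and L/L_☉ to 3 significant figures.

d = 1/p = 1/5.85×10^-3″ = 170.9 pc
M = m − 5 log₁₀ d + 5 = 10.79 − 5·2.2328 + 5 = 4.626
M − M_☉ = 4.626 − 4.83 = -0.204
L/L_☉ = 10^(−0.4 × -0.204) = 1.207

M ≈ 4.63; L/L_☉ ≈ 1.21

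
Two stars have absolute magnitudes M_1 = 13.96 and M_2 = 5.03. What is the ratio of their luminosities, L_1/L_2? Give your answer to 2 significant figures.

ΔM = M_1 − M_2 = 8.93
L_1/L_2 = 10^(−0.4 ΔM) = 10^-3.572 = 2.679×10^-4

L_1/L_2 ≈ 2.7×10^-4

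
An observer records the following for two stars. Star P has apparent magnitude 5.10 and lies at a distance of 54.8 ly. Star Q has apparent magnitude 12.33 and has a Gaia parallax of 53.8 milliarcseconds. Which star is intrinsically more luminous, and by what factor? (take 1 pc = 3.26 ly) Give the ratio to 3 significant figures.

Star P is more luminous, by a factor of 638.

Star P: d = 54.8 ly / 3.26 = 16.81 pc
Star P: M = m − 5 log₁₀ d + 5 = 5.10 − 5·1.2256 + 5 = 3.972
Star Q: p = 53.8 mas = 0.0538″ → d = 1/p = 18.59 pc
Star Q: M = m − 5 log₁₀ d + 5 = 12.33 − 5·1.2692 + 5 = 10.984
ΔM = M_P − M_Q = 3.972 − (10.984) = -7.012; smaller M is more luminous → Star P.
L ratio = 10^(0.4 |ΔM|) = 10^2.805 = 637.8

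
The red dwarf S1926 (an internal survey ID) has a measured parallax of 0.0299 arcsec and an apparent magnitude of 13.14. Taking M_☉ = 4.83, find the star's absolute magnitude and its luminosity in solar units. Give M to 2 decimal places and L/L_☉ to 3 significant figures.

M ≈ 10.52; L/L_☉ ≈ 5.30×10^-3

d = 1/p = 1/0.0299″ = 33.44 pc
M = m − 5 log₁₀ d + 5 = 13.14 − 5·1.5243 + 5 = 10.518
M − M_☉ = 10.518 − 4.83 = 5.688
L/L_☉ = 10^(−0.4 × 5.688) = 5.305×10^-3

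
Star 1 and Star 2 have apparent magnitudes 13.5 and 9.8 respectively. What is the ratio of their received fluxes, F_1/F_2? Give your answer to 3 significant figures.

F_1/F_2 ≈ 0.0331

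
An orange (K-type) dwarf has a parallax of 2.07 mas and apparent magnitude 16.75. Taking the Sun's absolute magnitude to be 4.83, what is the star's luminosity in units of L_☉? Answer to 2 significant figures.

L/L_☉ ≈ 0.040

d = 1/p = 1000/2.07 mas = 483.1 pc
M = m − 5 log₁₀ d + 5 = 16.75 − 5·2.6840 + 5 = 8.330
M − M_☉ = 8.330 − 4.83 = 3.500
L/L_☉ = 10^(−0.4 × 3.500) = 0.03982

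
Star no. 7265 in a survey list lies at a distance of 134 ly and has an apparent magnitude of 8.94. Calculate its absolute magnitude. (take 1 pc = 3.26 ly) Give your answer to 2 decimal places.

M ≈ 5.87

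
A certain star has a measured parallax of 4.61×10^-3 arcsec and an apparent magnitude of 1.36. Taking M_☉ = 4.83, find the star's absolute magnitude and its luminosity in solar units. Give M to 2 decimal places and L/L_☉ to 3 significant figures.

M ≈ -5.32; L/L_☉ ≈ 11500

d = 1/p = 1/4.61×10^-3″ = 216.9 pc
M = m − 5 log₁₀ d + 5 = 1.36 − 5·2.3363 + 5 = -5.321
M − M_☉ = -5.321 − 4.83 = -10.151
L/L_☉ = 10^(−0.4 × -10.151) = 11500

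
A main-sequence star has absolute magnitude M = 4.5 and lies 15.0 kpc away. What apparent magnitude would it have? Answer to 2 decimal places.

m ≈ 20.38

d = 15.0 kpc = 15000 pc
m = M + 5 log₁₀ d − 5 = 4.5 + 5·4.1761 − 5 = 20.380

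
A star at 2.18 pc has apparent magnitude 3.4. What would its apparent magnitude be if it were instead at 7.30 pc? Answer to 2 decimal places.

m ≈ 6.02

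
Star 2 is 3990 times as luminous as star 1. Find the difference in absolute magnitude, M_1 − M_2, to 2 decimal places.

Pogson: ΔM = −2.5 log₁₀(ratio) = −2.5 log₁₀(3990) = −2.5 × 3.6010 = -9.002
Star 2 is brighter so has the smaller magnitude: M_1 − M_2 is positive.

M_1 − M_2 ≈ 9.00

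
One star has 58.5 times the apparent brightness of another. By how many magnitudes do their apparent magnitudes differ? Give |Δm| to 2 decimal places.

Pogson: Δm = −2.5 log₁₀(ratio) = −2.5 log₁₀(58.5) = −2.5 × 1.7672 = -4.418

|Δm| ≈ 4.42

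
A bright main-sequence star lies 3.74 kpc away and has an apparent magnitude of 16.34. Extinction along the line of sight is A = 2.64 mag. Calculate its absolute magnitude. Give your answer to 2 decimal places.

d = 3.74 kpc = 3740 pc
5 log₁₀(d/10 pc) = 5 log₁₀(3740) − 5 = 12.864
M = m − 5 log₁₀(d/10) − A = 16.34 − 12.864 − 2.64 = 0.836

M ≈ 0.84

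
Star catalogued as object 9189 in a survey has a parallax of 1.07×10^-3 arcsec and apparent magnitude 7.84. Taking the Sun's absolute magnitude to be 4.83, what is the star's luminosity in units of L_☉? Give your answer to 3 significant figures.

L/L_☉ ≈ 546

d = 1/p = 1/1.07×10^-3″ = 934.6 pc
M = m − 5 log₁₀ d + 5 = 7.84 − 5·2.9706 + 5 = -2.013
M − M_☉ = -2.013 − 4.83 = -6.843
L/L_☉ = 10^(−0.4 × -6.843) = 546.1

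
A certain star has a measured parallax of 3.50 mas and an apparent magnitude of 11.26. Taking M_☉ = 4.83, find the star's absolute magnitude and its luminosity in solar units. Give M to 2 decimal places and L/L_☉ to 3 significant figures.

d = 1/p = 1000/3.50 mas = 285.7 pc
M = m − 5 log₁₀ d + 5 = 11.26 − 5·2.4559 + 5 = 3.980
M − M_☉ = 3.980 − 4.83 = -0.850
L/L_☉ = 10^(−0.4 × -0.850) = 2.187

M ≈ 3.98; L/L_☉ ≈ 2.19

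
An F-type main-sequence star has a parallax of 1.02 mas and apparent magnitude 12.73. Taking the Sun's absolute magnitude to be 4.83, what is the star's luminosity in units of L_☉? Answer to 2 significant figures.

L/L_☉ ≈ 6.6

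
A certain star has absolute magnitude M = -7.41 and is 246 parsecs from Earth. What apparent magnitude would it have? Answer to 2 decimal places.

m ≈ -0.46

m = M + 5 log₁₀ d − 5 = -7.41 + 5·2.3909 − 5 = -0.455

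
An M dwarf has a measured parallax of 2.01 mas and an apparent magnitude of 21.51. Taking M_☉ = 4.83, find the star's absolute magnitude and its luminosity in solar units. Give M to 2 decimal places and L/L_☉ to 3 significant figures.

d = 1/p = 1000/2.01 mas = 497.5 pc
M = m − 5 log₁₀ d + 5 = 21.51 − 5·2.6968 + 5 = 13.026
M − M_☉ = 13.026 − 4.83 = 8.196
L/L_☉ = 10^(−0.4 × 8.196) = 5.268×10^-4

M ≈ 13.03; L/L_☉ ≈ 5.27×10^-4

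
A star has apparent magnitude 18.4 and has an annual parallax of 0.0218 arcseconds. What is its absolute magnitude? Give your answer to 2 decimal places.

d = 1/p = 1/0.0218″ = 45.87 pc
5 log₁₀(d/10 pc) = 5 log₁₀(45.87) − 5 = 3.308
M = m − 5 log₁₀(d/10) = 18.4 − 3.308 = 15.092

M ≈ 15.09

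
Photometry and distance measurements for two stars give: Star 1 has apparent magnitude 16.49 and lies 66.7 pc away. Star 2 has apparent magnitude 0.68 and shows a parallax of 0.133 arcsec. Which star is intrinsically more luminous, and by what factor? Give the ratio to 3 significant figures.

Star 1: M = m − 5 log₁₀ d + 5 = 16.49 − 5·1.8241 + 5 = 12.369
Star 2: d = 1/p = 1/0.133″ = 7.519 pc
Star 2: M = m − 5 log₁₀ d + 5 = 0.68 − 5·0.8761 + 5 = 1.299
ΔM = M_1 − M_2 = 12.369 − (1.299) = 11.070; smaller M is more luminous → Star 2.
L ratio = 10^(0.4 |ΔM|) = 10^4.428 = 26790

Star 2 is more luminous, by a factor of 26800.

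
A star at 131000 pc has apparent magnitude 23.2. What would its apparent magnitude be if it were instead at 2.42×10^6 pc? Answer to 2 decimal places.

m ≈ 29.53

Flux ∝ 1/d², so Δm = 5 log₁₀(d₂/d₁) = 5 log₁₀(2.42×10^6/131000) = 6.333
m₂ = m₁ + Δm = 23.2 + (6.333) = 29.533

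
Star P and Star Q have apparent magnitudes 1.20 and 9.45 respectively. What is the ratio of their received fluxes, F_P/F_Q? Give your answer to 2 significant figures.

F_P/F_Q ≈ 2000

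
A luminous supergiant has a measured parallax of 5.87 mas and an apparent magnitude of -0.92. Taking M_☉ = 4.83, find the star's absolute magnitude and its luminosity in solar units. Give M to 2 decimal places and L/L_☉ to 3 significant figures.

d = 1/p = 1000/5.87 mas = 170.4 pc
M = m − 5 log₁₀ d + 5 = -0.92 − 5·2.2314 + 5 = -7.077
M − M_☉ = -7.077 − 4.83 = -11.907
L/L_☉ = 10^(−0.4 × -11.907) = 57910

M ≈ -7.08; L/L_☉ ≈ 57900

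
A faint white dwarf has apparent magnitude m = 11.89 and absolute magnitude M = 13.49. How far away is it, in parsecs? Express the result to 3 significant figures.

d ≈ 4.79 pc

Distance modulus: m − M = 11.89 − (13.49) = -1.600
m − M = 5 log₁₀ d − 5
log₁₀ d = (m − M)/5 + 1 = 0.6800
d = 10^0.6800 = 4.786 pc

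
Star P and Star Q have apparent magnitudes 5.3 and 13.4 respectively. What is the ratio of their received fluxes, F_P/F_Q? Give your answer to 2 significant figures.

F_P/F_Q ≈ 1700

Δm = 5.3 − (13.4) = -8.1
Flux ratio = 10^(−0.4 Δm) = 10^(−0.4 × -8.1) = 10^3.240 = 1738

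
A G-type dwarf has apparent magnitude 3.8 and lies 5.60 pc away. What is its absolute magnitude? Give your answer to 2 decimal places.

M ≈ 5.06

5 log₁₀(d/10 pc) = 5 log₁₀(5.600) − 5 = -1.259
M = m − 5 log₁₀(d/10) = 3.8 + 1.259 = 5.059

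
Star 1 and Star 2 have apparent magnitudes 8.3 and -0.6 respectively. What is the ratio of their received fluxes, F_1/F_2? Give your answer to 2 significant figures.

F_1/F_2 ≈ 2.8×10^-4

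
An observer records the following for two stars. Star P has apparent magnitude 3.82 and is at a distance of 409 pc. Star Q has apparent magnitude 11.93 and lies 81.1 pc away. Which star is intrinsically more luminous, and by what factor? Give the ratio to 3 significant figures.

Star P is more luminous, by a factor of 44600.

Star P: M = m − 5 log₁₀ d + 5 = 3.82 − 5·2.6117 + 5 = -4.239
Star Q: M = m − 5 log₁₀ d + 5 = 11.93 − 5·1.9090 + 5 = 7.385
ΔM = M_P − M_Q = -4.239 − (7.385) = -11.624; smaller M is more luminous → Star P.
L ratio = 10^(0.4 |ΔM|) = 10^4.649 = 44610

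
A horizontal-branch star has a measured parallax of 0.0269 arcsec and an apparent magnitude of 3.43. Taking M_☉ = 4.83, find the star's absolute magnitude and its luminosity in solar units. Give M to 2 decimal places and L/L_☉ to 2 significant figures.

M ≈ 0.58; L/L_☉ ≈ 50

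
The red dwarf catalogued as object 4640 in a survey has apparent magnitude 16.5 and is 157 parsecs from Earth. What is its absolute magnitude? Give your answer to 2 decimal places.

5 log₁₀(d/10 pc) = 5 log₁₀(157.0) − 5 = 5.979
M = m − 5 log₁₀(d/10) = 16.5 − 5.979 = 10.521

M ≈ 10.52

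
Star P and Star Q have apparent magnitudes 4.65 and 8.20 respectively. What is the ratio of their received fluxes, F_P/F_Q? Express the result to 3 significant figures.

F_P/F_Q ≈ 26.3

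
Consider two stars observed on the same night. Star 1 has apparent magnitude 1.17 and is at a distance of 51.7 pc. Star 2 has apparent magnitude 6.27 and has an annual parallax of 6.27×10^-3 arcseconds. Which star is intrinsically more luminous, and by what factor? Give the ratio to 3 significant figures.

Star 1 is more luminous, by a factor of 11.5.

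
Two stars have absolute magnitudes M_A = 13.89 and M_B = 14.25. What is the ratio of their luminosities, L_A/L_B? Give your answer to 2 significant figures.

ΔM = M_A − M_B = -0.36
L_A/L_B = 10^(−0.4 ΔM) = 10^0.144 = 1.393

L_A/L_B ≈ 1.4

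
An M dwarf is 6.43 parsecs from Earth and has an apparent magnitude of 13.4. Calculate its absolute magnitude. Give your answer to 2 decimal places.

5 log₁₀(d/10 pc) = 5 log₁₀(6.430) − 5 = -0.959
M = m − 5 log₁₀(d/10) = 13.4 + 0.959 = 14.359

M ≈ 14.36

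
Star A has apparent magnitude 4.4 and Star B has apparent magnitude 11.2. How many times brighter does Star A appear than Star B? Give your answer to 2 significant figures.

520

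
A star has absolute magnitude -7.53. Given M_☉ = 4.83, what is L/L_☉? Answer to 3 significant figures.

L/L_☉ ≈ 87900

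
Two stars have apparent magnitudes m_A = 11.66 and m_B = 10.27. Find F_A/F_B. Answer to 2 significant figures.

F_A/F_B ≈ 0.28

Δm = 11.66 − (10.27) = 1.39
Flux ratio = 10^(−0.4 Δm) = 10^(−0.4 × 1.39) = 10^-0.556 = 0.2780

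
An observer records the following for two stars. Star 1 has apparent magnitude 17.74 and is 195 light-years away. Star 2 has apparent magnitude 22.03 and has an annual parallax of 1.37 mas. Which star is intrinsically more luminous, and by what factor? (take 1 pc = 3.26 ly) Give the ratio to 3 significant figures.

Star 2 is more luminous, by a factor of 2.86.

Star 1: d = 195 ly / 3.26 = 59.82 pc
Star 1: M = m − 5 log₁₀ d + 5 = 17.74 − 5·1.7768 + 5 = 13.856
Star 2: p = 1.37 mas = 1.37×10^-3″ → d = 1/p = 729.9 pc
Star 2: M = m − 5 log₁₀ d + 5 = 22.03 − 5·2.8633 + 5 = 12.714
ΔM = M_1 − M_2 = 13.856 − (12.714) = 1.142; smaller M is more luminous → Star 2.
L ratio = 10^(0.4 |ΔM|) = 10^0.457 = 2.864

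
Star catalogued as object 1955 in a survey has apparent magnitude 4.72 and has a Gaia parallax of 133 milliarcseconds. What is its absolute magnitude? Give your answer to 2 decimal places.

M ≈ 5.34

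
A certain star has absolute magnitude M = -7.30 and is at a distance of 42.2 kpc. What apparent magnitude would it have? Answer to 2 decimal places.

d = 42.2 kpc = 42200 pc
m = M + 5 log₁₀ d − 5 = -7.30 + 5·4.6253 − 5 = 10.827

m ≈ 10.83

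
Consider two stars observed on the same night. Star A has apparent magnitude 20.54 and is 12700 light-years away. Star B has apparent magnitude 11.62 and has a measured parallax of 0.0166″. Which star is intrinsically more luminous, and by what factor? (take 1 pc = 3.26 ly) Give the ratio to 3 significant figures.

Star A: d = 12700 ly / 3.26 = 3896 pc
Star A: M = m − 5 log₁₀ d + 5 = 20.54 − 5·3.5906 + 5 = 7.587
Star B: d = 1/p = 1/0.0166″ = 60.24 pc
Star B: M = m − 5 log₁₀ d + 5 = 11.62 − 5·1.7799 + 5 = 7.721
ΔM = M_A − M_B = 7.587 − (7.721) = -0.133; smaller M is more luminous → Star A.
L ratio = 10^(0.4 |ΔM|) = 10^0.053 = 1.131

Star A is more luminous, by a factor of 1.13.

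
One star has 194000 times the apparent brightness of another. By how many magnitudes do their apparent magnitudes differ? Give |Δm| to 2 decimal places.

|Δm| ≈ 13.22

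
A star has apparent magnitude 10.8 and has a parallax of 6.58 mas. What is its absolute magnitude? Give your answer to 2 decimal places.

M ≈ 4.89

p = 6.58 mas = 6.58×10^-3″ → d = 1/p = 152.0 pc
5 log₁₀(d/10 pc) = 5 log₁₀(152.0) − 5 = 5.909
M = m − 5 log₁₀(d/10) = 10.8 − 5.909 = 4.891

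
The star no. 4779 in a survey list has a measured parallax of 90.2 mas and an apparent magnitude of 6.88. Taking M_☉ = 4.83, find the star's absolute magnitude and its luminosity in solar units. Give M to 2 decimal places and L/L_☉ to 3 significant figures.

d = 1/p = 1000/90.2 mas = 11.09 pc
M = m − 5 log₁₀ d + 5 = 6.88 − 5·1.0448 + 5 = 6.656
M − M_☉ = 6.656 − 4.83 = 1.826
L/L_☉ = 10^(−0.4 × 1.826) = 0.1860

M ≈ 6.66; L/L_☉ ≈ 0.186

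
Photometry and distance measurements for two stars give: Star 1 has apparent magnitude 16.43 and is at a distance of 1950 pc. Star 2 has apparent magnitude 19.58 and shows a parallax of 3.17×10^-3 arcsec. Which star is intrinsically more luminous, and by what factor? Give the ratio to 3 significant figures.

Star 1 is more luminous, by a factor of 695.

Star 1: M = m − 5 log₁₀ d + 5 = 16.43 − 5·3.2900 + 5 = 4.980
Star 2: d = 1/p = 1/3.17×10^-3″ = 315.5 pc
Star 2: M = m − 5 log₁₀ d + 5 = 19.58 − 5·2.4989 + 5 = 12.085
ΔM = M_1 − M_2 = 4.980 − (12.085) = -7.105; smaller M is more luminous → Star 1.
L ratio = 10^(0.4 |ΔM|) = 10^2.842 = 695.3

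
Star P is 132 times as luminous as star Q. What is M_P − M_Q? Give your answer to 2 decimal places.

M_P − M_Q ≈ -5.30

Pogson: ΔM = −2.5 log₁₀(ratio) = −2.5 log₁₀(132) = −2.5 × 2.1206 = -5.301
Star P is brighter, so it has the smaller magnitude: the difference is negative.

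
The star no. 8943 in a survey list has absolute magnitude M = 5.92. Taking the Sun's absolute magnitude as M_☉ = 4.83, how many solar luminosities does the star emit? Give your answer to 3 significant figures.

M − M_☉ = 5.92 − 4.83 = 1.090
L/L_☉ = 10^(−0.4 (M − M_☉)) = 10^-0.436 = 0.3664

L/L_☉ ≈ 0.366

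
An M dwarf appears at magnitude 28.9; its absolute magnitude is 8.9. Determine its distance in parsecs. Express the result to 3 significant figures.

d ≈ 100000 pc

Distance modulus: m − M = 28.9 − (8.9) = 20.000
m − M = 5 log₁₀ d − 5
log₁₀ d = (m − M)/5 + 1 = 5.0000
d = 10^5.0000 = 100000 pc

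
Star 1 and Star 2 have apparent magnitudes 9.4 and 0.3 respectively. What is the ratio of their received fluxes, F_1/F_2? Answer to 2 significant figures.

F_1/F_2 ≈ 2.3×10^-4

Magnitude difference = 9.1
Flux ratio = 10^(−0.4 Δm) = 10^(−0.4 × 9.1) = 10^-3.640 = 2.291×10^-4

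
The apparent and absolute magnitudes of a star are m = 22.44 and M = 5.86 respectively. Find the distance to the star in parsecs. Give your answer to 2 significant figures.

d ≈ 21000 pc

Distance modulus: m − M = 22.44 − (5.86) = 16.580
m − M = 5 log₁₀ d − 5
log₁₀ d = (m − M)/5 + 1 = 4.3160
d = 10^4.3160 = 20700 pc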